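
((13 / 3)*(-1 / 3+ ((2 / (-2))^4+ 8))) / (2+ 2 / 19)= 3211 / 180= 17.84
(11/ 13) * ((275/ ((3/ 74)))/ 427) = 223850/ 16653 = 13.44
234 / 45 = 26 / 5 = 5.20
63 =63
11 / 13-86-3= -1146 / 13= -88.15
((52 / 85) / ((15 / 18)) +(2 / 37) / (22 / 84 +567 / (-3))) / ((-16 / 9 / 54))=-5557020471 / 249304150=-22.29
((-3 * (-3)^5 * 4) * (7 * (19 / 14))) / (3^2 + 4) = 27702 / 13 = 2130.92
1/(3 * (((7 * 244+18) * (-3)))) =-1/15534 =-0.00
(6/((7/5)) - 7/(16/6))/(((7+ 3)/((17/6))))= 527/1120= 0.47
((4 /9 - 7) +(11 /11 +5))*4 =-20 /9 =-2.22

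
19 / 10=1.90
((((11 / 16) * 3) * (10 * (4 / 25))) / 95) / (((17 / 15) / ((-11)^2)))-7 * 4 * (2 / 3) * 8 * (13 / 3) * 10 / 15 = -37299607 / 87210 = -427.70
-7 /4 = -1.75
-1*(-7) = 7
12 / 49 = 0.24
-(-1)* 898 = 898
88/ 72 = 1.22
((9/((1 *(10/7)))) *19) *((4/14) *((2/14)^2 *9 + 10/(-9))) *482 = -3745622/245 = -15288.25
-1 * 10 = -10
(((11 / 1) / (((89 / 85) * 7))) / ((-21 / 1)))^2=874225 / 171164889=0.01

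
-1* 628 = -628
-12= -12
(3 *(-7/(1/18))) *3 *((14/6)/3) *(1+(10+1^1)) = -10584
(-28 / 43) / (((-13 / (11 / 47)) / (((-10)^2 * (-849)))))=-26149200 / 26273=-995.29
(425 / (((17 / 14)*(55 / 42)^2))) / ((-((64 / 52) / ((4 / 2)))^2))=-538.95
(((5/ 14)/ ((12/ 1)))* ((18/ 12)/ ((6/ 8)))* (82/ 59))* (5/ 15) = 205/ 7434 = 0.03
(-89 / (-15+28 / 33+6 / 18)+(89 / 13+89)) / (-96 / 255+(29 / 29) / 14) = -40086935 / 119548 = -335.32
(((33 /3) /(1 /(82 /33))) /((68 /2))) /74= 41 /3774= 0.01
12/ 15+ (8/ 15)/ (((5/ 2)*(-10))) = 292/ 375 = 0.78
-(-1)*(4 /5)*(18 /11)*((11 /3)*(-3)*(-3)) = 216 /5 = 43.20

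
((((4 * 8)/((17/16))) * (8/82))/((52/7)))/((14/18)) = 4608/9061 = 0.51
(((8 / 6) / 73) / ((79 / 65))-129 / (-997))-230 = -3964801261 / 17249097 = -229.86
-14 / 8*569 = -3983 / 4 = -995.75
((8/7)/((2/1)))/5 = 4/35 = 0.11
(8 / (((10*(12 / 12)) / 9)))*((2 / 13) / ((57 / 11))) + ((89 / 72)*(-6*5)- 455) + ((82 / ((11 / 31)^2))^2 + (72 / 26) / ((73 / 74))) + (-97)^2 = 6859373225930089 / 15839512260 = 433054.57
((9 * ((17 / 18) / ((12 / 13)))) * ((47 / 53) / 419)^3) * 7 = 160614181 / 262833621689832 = 0.00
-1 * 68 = -68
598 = 598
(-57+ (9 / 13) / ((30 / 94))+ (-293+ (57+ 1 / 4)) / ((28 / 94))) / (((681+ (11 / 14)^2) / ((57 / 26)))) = -1229099151 / 451557860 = -2.72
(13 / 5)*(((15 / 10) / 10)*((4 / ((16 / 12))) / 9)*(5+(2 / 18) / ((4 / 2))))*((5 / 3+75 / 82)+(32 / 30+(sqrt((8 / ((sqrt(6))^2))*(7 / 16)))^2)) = 12313847 / 4428000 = 2.78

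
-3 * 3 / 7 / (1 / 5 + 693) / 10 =-9 / 48524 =-0.00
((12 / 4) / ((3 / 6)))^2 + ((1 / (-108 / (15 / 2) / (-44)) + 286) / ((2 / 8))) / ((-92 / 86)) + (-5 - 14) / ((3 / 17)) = -238564 / 207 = -1152.48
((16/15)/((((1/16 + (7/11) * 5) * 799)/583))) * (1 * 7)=11492096/6843435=1.68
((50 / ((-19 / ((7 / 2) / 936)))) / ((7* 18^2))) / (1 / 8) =-25 / 720252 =-0.00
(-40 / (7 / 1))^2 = 1600 / 49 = 32.65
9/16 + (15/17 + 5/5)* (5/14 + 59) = 213807/1904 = 112.29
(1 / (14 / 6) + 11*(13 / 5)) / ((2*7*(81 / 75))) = 1.92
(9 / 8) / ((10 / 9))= 1.01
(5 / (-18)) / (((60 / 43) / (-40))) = 215 / 27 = 7.96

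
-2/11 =-0.18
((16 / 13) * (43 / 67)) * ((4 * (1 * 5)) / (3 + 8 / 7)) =96320 / 25259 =3.81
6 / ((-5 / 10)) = -12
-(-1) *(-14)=-14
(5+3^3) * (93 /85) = 2976 /85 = 35.01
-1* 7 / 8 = -7 / 8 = -0.88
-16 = -16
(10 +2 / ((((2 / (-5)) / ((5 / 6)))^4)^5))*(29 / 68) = 263754019409348093879254043645 / 130347839743214154153984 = 2023462.91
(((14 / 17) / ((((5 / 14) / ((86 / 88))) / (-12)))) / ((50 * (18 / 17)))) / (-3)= 2107 / 12375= 0.17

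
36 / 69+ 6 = 150 / 23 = 6.52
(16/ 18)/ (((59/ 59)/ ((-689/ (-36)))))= 1378/ 81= 17.01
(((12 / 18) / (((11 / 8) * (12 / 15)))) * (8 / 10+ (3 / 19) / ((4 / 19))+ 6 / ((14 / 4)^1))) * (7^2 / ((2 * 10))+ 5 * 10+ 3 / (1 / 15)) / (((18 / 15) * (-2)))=-890693 / 11088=-80.33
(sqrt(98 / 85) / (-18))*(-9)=7*sqrt(170) / 170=0.54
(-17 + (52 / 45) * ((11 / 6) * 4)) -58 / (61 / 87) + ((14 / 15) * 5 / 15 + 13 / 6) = -1462033 / 16470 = -88.77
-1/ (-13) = 1/ 13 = 0.08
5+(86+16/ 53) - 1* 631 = -28604/ 53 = -539.70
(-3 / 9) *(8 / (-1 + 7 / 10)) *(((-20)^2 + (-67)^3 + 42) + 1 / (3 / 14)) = -2669478.52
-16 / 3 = -5.33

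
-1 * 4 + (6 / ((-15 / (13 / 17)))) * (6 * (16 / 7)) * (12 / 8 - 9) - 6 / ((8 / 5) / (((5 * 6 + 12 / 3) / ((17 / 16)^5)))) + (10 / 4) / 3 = -231044101 / 3507882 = -65.86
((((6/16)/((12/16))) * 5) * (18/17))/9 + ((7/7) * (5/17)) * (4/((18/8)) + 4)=305/153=1.99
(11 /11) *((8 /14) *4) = 16 /7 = 2.29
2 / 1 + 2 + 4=8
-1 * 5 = -5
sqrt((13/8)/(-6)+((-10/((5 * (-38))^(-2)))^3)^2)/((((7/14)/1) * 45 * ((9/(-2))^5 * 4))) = -4 * sqrt(318717348345527183999999999999999961)/7971615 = -283280400270.21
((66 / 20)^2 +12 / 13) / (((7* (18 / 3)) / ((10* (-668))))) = -854873 / 455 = -1878.84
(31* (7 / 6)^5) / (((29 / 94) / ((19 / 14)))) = 66466883 / 225504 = 294.75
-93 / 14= -6.64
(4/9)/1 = 4/9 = 0.44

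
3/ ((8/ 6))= 9/ 4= 2.25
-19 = -19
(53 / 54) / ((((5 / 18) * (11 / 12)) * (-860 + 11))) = -212 / 46695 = -0.00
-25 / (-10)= 5 / 2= 2.50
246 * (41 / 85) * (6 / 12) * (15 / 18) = 1681 / 34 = 49.44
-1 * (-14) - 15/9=37/3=12.33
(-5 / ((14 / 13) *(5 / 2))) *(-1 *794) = 10322 / 7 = 1474.57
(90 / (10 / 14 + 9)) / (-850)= -63 / 5780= -0.01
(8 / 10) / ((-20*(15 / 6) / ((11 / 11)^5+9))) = -4 / 25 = -0.16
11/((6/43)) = 473/6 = 78.83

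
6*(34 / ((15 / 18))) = 1224 / 5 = 244.80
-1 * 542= -542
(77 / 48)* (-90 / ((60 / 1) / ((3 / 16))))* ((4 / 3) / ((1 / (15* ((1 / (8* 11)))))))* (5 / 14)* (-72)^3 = 54675 / 4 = 13668.75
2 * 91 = 182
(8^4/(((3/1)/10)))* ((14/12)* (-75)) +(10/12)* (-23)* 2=-1194705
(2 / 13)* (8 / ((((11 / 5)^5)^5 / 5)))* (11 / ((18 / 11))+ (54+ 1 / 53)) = 690782070159912109375000 / 671860115549512960381389386451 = 0.00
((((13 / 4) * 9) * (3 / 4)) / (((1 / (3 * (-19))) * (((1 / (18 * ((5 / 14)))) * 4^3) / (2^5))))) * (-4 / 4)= 4019.26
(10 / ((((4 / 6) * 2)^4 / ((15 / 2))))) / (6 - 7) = -6075 / 256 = -23.73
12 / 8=3 / 2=1.50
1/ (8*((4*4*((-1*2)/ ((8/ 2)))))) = -1/ 64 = -0.02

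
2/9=0.22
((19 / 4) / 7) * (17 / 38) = 0.30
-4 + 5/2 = -3/2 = -1.50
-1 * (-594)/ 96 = 6.19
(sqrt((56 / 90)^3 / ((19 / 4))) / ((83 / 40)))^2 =0.01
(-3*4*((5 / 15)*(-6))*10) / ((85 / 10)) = 480 / 17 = 28.24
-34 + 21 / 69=-33.70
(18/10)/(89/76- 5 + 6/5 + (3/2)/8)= -912/1237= -0.74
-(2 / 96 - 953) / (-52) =-45743 / 2496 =-18.33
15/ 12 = 5/ 4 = 1.25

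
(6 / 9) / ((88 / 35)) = 35 / 132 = 0.27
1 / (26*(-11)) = -0.00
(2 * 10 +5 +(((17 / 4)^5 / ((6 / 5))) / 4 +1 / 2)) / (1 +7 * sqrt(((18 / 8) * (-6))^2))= 3.29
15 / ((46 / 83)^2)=103335 / 2116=48.84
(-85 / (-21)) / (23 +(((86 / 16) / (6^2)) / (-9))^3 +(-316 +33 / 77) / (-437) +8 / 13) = 2803028102184960 / 16854038824252171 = 0.17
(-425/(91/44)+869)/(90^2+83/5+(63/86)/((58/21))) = 1505852260/18421550329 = 0.08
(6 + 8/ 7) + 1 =57/ 7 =8.14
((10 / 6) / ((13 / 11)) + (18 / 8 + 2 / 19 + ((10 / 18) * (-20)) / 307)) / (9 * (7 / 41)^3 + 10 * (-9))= -701648931001 / 16924495020732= -0.04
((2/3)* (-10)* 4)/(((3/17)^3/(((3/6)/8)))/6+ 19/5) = -1965200/281121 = -6.99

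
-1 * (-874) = 874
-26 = -26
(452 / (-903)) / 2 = -226 / 903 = -0.25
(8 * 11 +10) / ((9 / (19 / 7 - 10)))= -238 / 3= -79.33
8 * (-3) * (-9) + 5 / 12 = 2597 / 12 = 216.42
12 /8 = 3 /2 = 1.50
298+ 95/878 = 261739/878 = 298.11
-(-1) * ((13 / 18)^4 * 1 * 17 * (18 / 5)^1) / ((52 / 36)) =11.53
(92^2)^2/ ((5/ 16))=1146228736/ 5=229245747.20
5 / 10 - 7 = -13 / 2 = -6.50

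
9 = 9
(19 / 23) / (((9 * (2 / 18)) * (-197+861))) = 19 / 15272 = 0.00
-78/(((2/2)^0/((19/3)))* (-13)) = 38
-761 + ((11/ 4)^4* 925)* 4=13494221/ 64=210847.20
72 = 72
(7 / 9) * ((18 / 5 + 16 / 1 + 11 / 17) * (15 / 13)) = 12047 / 663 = 18.17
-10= -10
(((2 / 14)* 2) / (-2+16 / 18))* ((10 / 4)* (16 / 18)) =-4 / 7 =-0.57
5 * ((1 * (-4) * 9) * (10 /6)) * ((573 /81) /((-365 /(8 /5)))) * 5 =30560 /657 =46.51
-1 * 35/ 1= -35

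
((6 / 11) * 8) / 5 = 48 / 55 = 0.87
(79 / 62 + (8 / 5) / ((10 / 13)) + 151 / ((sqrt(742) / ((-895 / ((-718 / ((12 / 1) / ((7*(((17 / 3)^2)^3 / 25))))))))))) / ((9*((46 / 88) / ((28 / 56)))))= 18062129250*sqrt(742) / 517592247084101 + 19063 / 53475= 0.36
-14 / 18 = -7 / 9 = -0.78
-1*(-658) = 658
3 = 3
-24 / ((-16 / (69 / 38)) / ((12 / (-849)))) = -207 / 5377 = -0.04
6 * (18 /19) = 108 /19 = 5.68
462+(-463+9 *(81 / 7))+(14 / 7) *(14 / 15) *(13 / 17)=186658 / 1785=104.57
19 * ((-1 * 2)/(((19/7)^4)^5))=-159584532595224002/1978419655660313589123979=-0.00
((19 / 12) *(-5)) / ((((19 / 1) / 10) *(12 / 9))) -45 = -385 / 8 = -48.12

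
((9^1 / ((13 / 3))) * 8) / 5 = 216 / 65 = 3.32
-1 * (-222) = 222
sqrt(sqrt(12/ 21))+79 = sqrt(2) * 7^(3/ 4)/ 7+79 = 79.87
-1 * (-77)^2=-5929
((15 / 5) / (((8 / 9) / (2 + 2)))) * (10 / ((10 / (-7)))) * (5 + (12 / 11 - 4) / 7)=-9531 / 22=-433.23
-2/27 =-0.07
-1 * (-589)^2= -346921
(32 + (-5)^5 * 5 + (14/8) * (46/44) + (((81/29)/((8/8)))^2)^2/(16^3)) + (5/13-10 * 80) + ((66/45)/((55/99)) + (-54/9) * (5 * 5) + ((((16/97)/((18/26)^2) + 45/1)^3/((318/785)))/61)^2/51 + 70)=180599120154730352929470707710595097536827270959661/687612365252827643267606667051586816993382400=262646.70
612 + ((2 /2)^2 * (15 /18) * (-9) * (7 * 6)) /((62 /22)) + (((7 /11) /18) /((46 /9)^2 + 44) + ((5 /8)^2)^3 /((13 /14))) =103194907714529 /206269972480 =500.29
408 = 408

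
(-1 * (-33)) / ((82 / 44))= 726 / 41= 17.71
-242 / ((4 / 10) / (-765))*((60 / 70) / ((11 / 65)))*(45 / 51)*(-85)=-175813392.86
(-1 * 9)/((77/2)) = -18/77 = -0.23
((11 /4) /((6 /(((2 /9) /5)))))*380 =209 /27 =7.74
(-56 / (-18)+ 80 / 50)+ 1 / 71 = 15097 / 3195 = 4.73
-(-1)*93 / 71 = 93 / 71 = 1.31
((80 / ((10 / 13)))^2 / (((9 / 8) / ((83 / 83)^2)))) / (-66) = -43264 / 297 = -145.67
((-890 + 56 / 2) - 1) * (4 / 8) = -863 / 2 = -431.50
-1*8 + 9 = 1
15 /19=0.79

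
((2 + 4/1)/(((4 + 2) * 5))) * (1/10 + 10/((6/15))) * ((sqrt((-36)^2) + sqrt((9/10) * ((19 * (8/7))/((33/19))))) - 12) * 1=4769 * sqrt(1155)/9625 + 3012/25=137.32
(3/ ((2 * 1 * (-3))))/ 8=-1/ 16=-0.06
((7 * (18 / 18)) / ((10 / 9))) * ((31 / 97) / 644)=279 / 89240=0.00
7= 7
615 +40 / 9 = 5575 / 9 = 619.44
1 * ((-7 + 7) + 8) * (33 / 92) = 66 / 23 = 2.87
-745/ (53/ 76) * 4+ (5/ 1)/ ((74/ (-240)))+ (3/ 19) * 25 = -159672565/ 37259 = -4285.48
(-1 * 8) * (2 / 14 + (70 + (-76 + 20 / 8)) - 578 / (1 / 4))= 129660 / 7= 18522.86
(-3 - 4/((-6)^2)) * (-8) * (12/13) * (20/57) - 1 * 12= -8756/2223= -3.94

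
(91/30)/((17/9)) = 273/170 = 1.61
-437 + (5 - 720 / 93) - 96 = -16608 / 31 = -535.74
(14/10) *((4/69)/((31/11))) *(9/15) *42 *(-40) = -103488/3565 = -29.03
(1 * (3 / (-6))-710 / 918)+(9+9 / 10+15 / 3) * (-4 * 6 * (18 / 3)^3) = -354544789 / 4590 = -77242.87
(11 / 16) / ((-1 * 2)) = -11 / 32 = -0.34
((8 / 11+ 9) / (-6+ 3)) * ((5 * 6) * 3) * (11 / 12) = -535 / 2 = -267.50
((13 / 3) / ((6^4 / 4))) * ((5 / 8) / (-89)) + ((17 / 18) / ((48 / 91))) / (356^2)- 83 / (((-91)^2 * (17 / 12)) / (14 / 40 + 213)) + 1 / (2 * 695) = -8557758879580403 / 5671838249925120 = -1.51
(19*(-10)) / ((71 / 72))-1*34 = -16094 / 71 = -226.68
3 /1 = 3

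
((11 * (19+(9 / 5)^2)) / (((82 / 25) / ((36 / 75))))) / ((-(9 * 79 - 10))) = -36696 / 718525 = -0.05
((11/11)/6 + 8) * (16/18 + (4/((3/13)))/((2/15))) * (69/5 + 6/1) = 317471/15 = 21164.73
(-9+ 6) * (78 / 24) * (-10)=195 / 2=97.50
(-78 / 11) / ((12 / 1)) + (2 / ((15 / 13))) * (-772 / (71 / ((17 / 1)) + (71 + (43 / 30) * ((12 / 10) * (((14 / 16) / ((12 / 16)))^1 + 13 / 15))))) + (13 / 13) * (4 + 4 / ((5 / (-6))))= -2030204923 / 110340010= -18.40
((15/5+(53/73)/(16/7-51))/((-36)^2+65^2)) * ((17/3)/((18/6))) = 1263236/1236908277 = 0.00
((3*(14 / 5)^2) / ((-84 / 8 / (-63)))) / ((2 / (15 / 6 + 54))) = 99666 / 25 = 3986.64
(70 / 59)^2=4900 / 3481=1.41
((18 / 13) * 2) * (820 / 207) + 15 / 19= 66805 / 5681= 11.76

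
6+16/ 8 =8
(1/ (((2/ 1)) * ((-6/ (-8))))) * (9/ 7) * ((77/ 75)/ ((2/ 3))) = 33/ 25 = 1.32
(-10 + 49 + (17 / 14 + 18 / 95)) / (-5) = -53737 / 6650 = -8.08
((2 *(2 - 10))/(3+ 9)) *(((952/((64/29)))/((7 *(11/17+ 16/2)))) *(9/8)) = -8381/784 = -10.69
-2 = -2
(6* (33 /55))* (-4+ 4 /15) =-336 /25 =-13.44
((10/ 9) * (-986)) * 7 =-69020/ 9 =-7668.89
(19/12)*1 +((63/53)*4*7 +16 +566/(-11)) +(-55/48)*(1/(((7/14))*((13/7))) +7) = -3580805/363792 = -9.84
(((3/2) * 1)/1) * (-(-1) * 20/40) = 0.75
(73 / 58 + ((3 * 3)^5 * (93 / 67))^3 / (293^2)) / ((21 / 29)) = 9605378455503698773645 / 1084448517054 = 8857385394.00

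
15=15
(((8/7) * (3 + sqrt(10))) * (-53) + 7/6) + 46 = -424 * sqrt(10)/7 - 5651/42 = -326.09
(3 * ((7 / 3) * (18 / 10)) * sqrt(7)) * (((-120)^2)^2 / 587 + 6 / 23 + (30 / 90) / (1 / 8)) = 300467130054 * sqrt(7) / 67505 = 11776332.17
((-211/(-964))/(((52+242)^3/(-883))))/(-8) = 186313/195978763008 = 0.00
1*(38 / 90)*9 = 3.80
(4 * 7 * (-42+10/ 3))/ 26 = -41.64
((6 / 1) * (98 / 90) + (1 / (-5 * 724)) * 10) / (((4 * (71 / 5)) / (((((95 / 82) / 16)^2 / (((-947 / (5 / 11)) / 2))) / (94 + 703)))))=-1600177625 / 2203874324217679872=-0.00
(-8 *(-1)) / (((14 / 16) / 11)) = 704 / 7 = 100.57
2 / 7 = 0.29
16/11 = 1.45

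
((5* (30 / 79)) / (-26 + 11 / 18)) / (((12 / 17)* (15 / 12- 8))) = 1700 / 108309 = 0.02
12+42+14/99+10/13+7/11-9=5446/117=46.55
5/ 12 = 0.42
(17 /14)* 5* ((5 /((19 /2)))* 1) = 425 /133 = 3.20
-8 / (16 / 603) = -603 / 2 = -301.50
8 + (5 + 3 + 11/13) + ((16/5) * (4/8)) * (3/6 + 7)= 375/13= 28.85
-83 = -83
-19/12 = -1.58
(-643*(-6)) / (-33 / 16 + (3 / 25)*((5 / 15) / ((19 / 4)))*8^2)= -29320800 / 11579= -2532.24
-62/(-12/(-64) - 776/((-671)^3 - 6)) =-299694823264/906347567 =-330.66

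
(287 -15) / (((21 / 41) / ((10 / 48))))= 6970 / 63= 110.63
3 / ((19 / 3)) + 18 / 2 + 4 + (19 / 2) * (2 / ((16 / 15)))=9511 / 304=31.29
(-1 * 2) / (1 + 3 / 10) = -20 / 13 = -1.54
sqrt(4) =2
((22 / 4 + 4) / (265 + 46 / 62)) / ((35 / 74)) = 21793 / 288330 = 0.08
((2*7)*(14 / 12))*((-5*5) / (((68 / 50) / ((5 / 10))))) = -30625 / 204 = -150.12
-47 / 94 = -1 / 2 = -0.50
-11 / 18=-0.61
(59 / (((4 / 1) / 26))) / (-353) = -767 / 706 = -1.09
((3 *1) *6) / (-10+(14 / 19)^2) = -1083 / 569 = -1.90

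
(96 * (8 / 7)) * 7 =768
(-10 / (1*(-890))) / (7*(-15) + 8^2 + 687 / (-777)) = -0.00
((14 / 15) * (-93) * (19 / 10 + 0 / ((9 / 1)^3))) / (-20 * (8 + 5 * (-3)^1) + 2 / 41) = -169043 / 143550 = -1.18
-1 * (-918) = 918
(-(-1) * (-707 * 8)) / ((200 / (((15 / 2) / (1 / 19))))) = -40299 / 10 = -4029.90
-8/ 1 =-8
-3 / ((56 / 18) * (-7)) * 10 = 135 / 98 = 1.38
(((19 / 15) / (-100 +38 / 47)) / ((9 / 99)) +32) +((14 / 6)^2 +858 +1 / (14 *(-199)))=6229553899 / 6958035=895.30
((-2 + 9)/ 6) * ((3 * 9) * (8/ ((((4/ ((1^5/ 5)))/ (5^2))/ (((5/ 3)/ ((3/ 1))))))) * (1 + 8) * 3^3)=42525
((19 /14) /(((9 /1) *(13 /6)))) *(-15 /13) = -95 /1183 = -0.08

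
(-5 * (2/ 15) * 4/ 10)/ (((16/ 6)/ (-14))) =7/ 5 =1.40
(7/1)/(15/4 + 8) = 28/47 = 0.60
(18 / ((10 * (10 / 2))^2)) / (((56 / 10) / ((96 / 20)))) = 27 / 4375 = 0.01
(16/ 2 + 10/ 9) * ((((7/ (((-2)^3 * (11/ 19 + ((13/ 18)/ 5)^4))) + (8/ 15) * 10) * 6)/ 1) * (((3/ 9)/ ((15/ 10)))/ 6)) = 1358533982216/ 175507396137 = 7.74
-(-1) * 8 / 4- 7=-5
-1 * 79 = -79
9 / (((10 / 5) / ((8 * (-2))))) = -72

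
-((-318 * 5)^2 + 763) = -2528863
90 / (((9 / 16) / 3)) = 480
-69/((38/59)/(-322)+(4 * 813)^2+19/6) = -3932586/602740455343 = -0.00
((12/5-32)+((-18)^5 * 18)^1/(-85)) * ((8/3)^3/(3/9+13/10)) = 4645316.93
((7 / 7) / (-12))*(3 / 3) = -1 / 12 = -0.08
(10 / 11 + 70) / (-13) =-60 / 11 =-5.45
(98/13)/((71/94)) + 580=544552/923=589.98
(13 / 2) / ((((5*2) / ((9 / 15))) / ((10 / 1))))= 39 / 10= 3.90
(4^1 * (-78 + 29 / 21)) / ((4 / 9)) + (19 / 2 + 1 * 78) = -8429 / 14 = -602.07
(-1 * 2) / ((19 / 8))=-16 / 19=-0.84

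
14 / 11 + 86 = 960 / 11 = 87.27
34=34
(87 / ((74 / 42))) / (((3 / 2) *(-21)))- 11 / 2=-523 / 74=-7.07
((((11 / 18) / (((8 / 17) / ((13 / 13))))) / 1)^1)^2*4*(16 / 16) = 34969 / 5184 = 6.75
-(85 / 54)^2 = -7225 / 2916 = -2.48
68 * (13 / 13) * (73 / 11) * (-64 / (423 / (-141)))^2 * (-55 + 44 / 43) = -4290166784 / 387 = -11085702.28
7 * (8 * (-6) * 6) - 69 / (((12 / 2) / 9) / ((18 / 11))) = -24039 / 11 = -2185.36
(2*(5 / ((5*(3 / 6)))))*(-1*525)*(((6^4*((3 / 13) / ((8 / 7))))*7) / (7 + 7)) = -3572100 / 13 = -274776.92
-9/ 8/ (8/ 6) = -0.84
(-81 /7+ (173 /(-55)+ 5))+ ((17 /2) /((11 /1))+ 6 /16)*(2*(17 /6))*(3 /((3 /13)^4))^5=103827572550132759452043637 /12053081880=8614192916287793.40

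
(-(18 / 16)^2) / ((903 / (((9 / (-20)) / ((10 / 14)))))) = 243 / 275200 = 0.00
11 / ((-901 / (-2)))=0.02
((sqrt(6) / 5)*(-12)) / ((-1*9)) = 0.65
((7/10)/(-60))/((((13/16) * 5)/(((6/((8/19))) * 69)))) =-9177/3250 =-2.82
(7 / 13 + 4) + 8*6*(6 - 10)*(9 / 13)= -1669 / 13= -128.38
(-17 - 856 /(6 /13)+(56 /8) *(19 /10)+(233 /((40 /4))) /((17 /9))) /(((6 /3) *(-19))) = 235369 /4845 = 48.58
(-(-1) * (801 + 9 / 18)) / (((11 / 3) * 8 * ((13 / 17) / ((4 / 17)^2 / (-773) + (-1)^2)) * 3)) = 358079743 / 30066608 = 11.91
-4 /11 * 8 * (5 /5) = -32 /11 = -2.91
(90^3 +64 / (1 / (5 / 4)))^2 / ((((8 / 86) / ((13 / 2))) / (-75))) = -2785694290665000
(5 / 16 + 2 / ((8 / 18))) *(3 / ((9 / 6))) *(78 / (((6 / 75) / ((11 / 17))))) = 825825 / 136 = 6072.24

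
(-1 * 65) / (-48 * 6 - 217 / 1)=13 / 101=0.13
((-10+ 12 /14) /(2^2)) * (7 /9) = -16 /9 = -1.78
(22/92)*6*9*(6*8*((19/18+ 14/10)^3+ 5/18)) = 241919942/25875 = 9349.56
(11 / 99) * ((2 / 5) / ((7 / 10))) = 4 / 63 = 0.06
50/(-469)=-50/469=-0.11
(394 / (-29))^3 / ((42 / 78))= -795118792 / 170723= -4657.36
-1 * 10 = -10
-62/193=-0.32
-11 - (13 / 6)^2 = -565 / 36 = -15.69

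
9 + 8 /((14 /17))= 131 /7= 18.71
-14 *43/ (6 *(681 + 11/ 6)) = -602/ 4097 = -0.15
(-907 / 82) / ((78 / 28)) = -6349 / 1599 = -3.97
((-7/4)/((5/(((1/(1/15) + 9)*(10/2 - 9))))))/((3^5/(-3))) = -0.41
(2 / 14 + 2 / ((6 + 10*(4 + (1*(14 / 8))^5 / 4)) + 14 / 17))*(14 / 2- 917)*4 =-1844038040 / 3058803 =-602.86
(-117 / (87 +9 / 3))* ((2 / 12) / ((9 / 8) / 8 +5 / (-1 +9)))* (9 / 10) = -0.25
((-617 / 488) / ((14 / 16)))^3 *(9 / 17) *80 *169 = -28580820549840 / 1323526211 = -21594.45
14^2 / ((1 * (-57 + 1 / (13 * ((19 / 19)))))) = -637 / 185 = -3.44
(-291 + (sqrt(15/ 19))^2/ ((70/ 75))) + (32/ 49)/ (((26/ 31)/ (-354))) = -13695663/ 24206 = -565.80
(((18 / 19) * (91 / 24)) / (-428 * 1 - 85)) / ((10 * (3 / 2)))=-91 / 194940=-0.00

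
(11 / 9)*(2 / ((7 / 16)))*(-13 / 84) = -1144 / 1323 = -0.86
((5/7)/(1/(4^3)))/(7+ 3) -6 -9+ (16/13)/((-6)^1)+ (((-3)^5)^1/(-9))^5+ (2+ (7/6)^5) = 10153511595805/707616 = 14348900.53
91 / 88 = 1.03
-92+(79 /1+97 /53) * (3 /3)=-11.17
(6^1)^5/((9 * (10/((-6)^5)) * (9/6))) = -2239488/5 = -447897.60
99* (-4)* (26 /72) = -143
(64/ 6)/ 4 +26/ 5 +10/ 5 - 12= -32/ 15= -2.13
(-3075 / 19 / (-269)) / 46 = 3075 / 235106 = 0.01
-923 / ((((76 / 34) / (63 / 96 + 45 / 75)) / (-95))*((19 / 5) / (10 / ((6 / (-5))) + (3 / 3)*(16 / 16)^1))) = -57821335 / 608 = -95100.88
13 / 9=1.44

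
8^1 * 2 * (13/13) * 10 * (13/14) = 1040/7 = 148.57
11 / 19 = 0.58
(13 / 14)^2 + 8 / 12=899 / 588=1.53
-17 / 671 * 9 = -153 / 671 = -0.23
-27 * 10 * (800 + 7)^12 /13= -20599002050098762379543618297460600270 /13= -1584538619238366336887971000000000000.00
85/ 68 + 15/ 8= 25/ 8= 3.12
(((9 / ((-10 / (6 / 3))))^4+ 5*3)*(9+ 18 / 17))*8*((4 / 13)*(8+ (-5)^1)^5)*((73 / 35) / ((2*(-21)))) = -257812098048 / 33840625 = -7618.42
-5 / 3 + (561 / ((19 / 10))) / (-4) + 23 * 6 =7127 / 114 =62.52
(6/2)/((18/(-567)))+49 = -91/2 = -45.50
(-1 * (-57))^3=185193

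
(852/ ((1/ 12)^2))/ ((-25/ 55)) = -1349568/ 5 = -269913.60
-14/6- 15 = -52/3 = -17.33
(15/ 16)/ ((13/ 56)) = 105/ 26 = 4.04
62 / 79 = 0.78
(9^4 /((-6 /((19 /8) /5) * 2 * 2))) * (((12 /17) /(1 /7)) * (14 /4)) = -6108291 /2720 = -2245.70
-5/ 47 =-0.11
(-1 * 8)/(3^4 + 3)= -2/21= -0.10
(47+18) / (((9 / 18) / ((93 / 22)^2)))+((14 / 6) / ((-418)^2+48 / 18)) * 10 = 7367153756 / 3171289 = 2323.08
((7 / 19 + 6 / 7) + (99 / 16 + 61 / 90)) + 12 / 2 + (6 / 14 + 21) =3401339 / 95760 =35.52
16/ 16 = 1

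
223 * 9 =2007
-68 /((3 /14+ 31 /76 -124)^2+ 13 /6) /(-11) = 57736896 /142191356593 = 0.00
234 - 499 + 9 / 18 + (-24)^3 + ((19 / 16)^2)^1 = -14087.09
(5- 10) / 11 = -5 / 11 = -0.45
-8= -8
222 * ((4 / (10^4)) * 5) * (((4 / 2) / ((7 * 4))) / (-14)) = -111 / 49000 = -0.00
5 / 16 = 0.31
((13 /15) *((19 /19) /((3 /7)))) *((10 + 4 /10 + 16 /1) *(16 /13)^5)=322961408 /2142075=150.77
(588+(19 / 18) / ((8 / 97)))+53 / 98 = 4243051 / 7056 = 601.34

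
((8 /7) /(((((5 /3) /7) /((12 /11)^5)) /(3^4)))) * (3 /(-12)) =-120932352 /805255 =-150.18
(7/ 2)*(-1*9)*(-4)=126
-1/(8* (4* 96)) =-1/3072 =-0.00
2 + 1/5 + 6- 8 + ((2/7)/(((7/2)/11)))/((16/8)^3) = 153/490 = 0.31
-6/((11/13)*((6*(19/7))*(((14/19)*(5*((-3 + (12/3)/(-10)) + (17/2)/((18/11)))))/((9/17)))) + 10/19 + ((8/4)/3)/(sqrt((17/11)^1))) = -783041688702/22526448132821 + 177902244*sqrt(187)/22526448132821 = -0.03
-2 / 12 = -0.17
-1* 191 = -191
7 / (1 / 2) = 14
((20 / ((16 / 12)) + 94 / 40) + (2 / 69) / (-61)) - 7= 871223 / 84180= 10.35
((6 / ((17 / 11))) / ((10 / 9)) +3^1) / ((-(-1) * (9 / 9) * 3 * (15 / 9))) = 552 / 425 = 1.30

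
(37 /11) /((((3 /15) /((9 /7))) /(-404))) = -672660 /77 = -8735.84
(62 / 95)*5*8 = 496 / 19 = 26.11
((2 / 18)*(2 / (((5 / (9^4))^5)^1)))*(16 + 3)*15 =246395353303553757.03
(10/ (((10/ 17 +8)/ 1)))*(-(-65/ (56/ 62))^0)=-85/ 73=-1.16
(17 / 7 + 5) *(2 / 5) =104 / 35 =2.97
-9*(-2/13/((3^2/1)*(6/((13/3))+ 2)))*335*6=1005/11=91.36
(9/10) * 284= 1278/5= 255.60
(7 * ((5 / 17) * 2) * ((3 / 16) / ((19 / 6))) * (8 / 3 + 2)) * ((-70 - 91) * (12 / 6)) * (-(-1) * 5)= -591675 / 323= -1831.81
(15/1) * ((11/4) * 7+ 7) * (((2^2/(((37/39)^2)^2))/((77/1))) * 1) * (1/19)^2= 520524225/7442293331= 0.07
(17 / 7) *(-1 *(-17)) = 289 / 7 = 41.29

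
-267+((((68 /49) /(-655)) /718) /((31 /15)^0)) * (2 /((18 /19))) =-27687618961 /103698945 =-267.00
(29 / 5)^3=24389 / 125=195.11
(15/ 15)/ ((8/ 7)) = 7/ 8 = 0.88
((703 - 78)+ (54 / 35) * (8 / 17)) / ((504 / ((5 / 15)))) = 372307 / 899640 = 0.41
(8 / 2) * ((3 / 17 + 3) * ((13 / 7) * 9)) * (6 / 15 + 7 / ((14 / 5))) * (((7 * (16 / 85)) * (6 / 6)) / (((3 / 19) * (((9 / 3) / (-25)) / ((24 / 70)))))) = -148531968 / 10115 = -14684.33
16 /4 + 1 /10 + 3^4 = 851 /10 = 85.10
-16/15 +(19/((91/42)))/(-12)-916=-357941/390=-917.80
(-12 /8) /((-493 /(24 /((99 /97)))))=388 /5423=0.07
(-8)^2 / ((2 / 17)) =544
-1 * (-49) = 49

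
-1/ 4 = -0.25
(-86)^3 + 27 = -636029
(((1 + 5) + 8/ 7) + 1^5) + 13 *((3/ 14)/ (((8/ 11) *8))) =7725/ 896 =8.62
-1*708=-708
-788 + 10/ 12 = -4723/ 6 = -787.17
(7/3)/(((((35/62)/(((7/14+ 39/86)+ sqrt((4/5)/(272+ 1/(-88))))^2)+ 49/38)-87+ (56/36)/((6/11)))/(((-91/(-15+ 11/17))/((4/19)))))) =-377313232020297033784467106053/441539943018688041929040262592+ 2010454419554172051744375 * sqrt(105314)/883079886037376083858080525184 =-0.85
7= 7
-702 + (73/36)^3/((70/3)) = -701.64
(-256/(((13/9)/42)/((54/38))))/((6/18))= -7838208/247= -31733.64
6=6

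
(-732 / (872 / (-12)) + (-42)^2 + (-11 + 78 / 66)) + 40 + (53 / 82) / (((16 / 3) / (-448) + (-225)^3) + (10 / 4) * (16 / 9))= 254594451488876384 / 141107782151897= 1804.26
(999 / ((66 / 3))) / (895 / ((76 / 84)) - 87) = 6327 / 125708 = 0.05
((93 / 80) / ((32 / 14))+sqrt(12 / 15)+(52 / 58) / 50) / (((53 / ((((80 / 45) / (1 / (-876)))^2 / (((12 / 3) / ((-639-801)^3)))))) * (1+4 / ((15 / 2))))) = -10862802763776000 * sqrt(5) / 1219-414666279095500800 / 35351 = -31656113713015.10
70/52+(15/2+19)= 362/13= 27.85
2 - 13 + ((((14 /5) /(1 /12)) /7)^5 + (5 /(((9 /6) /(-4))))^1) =23659747 /9375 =2523.71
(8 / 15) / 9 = 0.06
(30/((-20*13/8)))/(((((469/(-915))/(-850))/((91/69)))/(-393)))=1222623000/1541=793395.85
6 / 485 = 0.01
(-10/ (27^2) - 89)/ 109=-64891/ 79461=-0.82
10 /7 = 1.43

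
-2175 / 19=-114.47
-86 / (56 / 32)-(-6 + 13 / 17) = -5225 / 119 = -43.91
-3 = -3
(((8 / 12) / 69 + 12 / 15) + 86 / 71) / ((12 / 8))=297016 / 220455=1.35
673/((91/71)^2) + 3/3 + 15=3525089/8281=425.68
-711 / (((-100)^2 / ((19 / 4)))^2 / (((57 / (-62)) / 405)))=541861 / 1488000000000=0.00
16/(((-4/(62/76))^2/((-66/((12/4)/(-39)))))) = 571.01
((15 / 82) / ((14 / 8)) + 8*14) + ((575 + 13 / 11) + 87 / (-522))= 13034363 / 18942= 688.12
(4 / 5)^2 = 16 / 25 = 0.64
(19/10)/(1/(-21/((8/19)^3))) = -2736741/5120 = -534.52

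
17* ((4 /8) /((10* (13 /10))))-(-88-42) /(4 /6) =5087 /26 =195.65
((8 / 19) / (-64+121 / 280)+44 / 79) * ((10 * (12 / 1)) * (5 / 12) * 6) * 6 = 990.61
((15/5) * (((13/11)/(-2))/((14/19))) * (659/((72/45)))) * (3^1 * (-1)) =7324785/2464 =2972.72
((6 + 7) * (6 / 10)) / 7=1.11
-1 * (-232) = 232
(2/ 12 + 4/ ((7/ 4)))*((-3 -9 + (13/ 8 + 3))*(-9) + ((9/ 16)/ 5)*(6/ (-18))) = 182207/ 1120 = 162.68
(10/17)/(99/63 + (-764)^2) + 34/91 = 2361646744/6320861001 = 0.37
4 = 4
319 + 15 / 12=1281 / 4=320.25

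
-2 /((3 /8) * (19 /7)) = -1.96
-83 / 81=-1.02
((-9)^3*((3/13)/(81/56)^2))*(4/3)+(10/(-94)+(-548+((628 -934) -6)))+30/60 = -10633087/10998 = -966.82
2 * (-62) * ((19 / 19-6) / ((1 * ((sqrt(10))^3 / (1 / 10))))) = 31 * sqrt(10) / 50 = 1.96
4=4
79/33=2.39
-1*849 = -849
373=373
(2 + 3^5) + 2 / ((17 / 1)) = 4167 / 17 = 245.12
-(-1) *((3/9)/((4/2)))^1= 1/6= 0.17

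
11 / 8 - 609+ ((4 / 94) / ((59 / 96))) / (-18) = -40438915 / 66552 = -607.63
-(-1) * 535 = 535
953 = 953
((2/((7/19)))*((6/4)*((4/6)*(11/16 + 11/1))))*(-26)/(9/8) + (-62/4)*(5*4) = -111908/63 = -1776.32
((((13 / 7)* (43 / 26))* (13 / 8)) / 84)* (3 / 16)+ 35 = 1756719 / 50176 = 35.01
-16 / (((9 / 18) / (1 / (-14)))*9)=16 / 63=0.25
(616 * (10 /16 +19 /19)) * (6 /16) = 3003 /8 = 375.38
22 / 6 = 11 / 3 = 3.67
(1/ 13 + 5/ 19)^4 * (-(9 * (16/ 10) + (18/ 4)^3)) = -26268937632/ 18610490405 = -1.41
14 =14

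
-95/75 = -19/15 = -1.27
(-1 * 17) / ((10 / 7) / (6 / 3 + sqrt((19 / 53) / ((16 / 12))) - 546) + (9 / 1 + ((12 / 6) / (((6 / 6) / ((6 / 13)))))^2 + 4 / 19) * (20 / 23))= -41557096274759192127 / 21383469302996792560 - 649057607471 * sqrt(3021) / 64150407908990377680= -1.94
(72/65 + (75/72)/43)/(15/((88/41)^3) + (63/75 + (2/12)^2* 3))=32339679680/69722986099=0.46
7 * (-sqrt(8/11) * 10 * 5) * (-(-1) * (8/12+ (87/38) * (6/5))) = -136220 * sqrt(22)/627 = -1019.02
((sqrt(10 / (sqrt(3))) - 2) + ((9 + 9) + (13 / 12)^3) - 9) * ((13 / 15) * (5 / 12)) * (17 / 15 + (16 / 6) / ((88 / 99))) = 403 * sqrt(10) * 3^(3 / 4) / 810 + 5760079 / 466560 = 15.93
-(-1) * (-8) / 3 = -8 / 3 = -2.67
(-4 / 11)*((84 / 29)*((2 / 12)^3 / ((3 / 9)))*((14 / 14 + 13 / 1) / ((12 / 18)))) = -98 / 319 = -0.31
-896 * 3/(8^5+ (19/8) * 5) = -7168/87413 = -0.08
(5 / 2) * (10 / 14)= 25 / 14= 1.79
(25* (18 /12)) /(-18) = -25 /12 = -2.08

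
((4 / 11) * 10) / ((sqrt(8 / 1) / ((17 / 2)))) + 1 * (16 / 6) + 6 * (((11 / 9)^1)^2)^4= 85 * sqrt(2) / 11 + 466981514 / 14348907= 43.47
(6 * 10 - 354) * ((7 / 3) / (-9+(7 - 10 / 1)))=343 / 6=57.17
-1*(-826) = 826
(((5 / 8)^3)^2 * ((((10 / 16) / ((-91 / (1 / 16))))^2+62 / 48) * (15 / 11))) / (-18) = -41073765859375 / 7042191587278848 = -0.01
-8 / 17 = -0.47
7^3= 343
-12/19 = -0.63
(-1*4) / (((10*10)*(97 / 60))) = -12 / 485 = -0.02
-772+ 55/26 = -20017/26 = -769.88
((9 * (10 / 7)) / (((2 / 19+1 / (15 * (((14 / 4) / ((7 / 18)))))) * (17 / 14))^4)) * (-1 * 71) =-1517974369315229700000 / 582622237229761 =-2605417.84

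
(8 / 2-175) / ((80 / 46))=-3933 / 40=-98.32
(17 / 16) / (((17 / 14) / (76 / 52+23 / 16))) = 4221 / 1664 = 2.54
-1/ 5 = -0.20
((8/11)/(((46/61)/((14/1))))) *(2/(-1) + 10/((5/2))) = 6832/253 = 27.00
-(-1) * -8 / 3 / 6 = -4 / 9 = -0.44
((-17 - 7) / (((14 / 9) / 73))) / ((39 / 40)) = -105120 / 91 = -1155.16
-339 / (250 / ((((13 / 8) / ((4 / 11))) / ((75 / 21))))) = -339339 / 200000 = -1.70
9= 9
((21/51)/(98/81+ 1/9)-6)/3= -3449/1819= -1.90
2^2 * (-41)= -164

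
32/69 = 0.46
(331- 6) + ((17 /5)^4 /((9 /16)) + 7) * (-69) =-31031978 /1875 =-16550.39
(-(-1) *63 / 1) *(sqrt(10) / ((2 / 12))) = 378 *sqrt(10) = 1195.34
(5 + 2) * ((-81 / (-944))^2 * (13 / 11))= 0.06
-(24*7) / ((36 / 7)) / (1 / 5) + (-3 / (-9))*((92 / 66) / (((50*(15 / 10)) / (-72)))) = -135118 / 825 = -163.78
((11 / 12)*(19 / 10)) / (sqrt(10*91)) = 209*sqrt(910) / 109200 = 0.06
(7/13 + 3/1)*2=7.08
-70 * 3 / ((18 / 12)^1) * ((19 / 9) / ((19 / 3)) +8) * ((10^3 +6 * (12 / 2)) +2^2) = -3640000 / 3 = -1213333.33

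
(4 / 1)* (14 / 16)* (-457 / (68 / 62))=-99169 / 68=-1458.37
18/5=3.60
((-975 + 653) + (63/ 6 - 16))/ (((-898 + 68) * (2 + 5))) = 131/ 2324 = 0.06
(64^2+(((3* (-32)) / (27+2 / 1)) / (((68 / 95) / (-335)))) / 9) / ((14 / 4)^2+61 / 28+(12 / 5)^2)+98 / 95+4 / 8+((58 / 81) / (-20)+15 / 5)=578763528311 / 2680582491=215.91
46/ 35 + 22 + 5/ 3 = 2623/ 105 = 24.98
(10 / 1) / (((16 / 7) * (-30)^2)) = 7 / 1440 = 0.00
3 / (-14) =-0.21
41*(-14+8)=-246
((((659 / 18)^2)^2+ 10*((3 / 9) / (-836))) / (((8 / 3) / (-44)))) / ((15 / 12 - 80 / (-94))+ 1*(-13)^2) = -173253.84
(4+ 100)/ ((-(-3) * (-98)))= -52/ 147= -0.35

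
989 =989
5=5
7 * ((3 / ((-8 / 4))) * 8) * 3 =-252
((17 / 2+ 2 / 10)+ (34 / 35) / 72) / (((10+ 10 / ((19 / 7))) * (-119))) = -208601 / 38984400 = -0.01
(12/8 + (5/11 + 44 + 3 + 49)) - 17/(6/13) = 2017/33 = 61.12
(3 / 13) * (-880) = -2640 / 13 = -203.08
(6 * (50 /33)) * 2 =200 /11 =18.18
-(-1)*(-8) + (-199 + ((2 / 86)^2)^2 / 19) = -13446144332 / 64957219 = -207.00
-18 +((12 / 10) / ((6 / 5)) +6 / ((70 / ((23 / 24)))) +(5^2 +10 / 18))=21767 / 2520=8.64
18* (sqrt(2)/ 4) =9* sqrt(2)/ 2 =6.36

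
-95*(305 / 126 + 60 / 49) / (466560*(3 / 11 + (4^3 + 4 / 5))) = -3359675 / 294555937536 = -0.00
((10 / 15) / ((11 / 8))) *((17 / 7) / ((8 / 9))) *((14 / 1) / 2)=102 / 11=9.27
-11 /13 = -0.85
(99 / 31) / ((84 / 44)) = 363 / 217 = 1.67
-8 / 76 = -0.11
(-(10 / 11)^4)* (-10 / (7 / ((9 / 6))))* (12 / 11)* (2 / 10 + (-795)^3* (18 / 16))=-1017481246515000 / 1127357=-902536859.68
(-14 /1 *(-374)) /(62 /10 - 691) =-6545 /856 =-7.65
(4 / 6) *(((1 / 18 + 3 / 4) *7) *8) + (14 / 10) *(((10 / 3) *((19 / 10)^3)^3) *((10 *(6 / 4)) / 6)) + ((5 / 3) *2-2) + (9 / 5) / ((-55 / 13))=225462902560847 / 59400000000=3795.67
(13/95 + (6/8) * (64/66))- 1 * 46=-47167/1045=-45.14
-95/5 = -19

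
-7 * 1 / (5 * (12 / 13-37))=13 / 335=0.04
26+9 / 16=425 / 16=26.56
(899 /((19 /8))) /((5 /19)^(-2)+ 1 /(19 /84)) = 5800 /289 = 20.07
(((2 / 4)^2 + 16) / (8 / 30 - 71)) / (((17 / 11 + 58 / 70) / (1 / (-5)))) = 75075 / 3879016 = 0.02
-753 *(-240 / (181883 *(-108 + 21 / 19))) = -1144560 / 123134791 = -0.01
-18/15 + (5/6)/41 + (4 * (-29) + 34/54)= -1290209/11070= -116.55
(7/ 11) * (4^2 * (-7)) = -784/ 11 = -71.27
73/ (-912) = -73/ 912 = -0.08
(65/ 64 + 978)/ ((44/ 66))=187971/ 128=1468.52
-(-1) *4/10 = 2/5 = 0.40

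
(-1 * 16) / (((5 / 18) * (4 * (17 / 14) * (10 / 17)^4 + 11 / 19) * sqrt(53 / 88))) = -125458368 * sqrt(1166) / 66983255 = -63.96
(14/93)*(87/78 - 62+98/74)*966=-129147438/14911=-8661.22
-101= -101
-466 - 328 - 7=-801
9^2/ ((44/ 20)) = 405/ 11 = 36.82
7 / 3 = 2.33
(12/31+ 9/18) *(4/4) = 55/62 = 0.89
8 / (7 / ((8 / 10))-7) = 4.57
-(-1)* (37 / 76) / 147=37 / 11172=0.00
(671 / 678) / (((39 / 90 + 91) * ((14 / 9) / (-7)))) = -30195 / 619918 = -0.05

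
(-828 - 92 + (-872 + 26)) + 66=-1700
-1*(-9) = 9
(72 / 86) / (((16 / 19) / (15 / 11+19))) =9576 / 473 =20.25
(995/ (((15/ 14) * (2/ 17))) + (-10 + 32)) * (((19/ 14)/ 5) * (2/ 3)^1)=1432.36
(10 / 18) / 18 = 5 / 162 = 0.03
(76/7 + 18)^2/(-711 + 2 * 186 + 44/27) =-2.47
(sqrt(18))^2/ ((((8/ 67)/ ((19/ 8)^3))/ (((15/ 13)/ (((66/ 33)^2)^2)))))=62039655/ 425984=145.64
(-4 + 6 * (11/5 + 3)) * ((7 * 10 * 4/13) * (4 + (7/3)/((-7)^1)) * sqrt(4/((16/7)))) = 41888 * sqrt(7)/39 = 2841.67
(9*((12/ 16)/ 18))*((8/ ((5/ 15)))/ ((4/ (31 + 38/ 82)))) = 5805/ 82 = 70.79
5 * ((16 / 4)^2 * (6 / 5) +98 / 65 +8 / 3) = 116.87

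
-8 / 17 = -0.47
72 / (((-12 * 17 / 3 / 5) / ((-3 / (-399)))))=-90 / 2261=-0.04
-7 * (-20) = 140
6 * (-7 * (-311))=13062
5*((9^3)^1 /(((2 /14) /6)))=153090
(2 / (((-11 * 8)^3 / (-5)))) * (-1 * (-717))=3585 / 340736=0.01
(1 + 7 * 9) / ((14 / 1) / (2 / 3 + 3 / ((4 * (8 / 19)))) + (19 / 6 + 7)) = 90240 / 22399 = 4.03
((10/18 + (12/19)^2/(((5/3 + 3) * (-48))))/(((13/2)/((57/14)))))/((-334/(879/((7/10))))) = -36901885/28296814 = -1.30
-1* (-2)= 2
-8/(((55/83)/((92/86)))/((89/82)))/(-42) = 679604/2036265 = 0.33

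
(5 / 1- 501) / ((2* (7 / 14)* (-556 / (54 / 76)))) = 0.63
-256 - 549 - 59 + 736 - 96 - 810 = -1034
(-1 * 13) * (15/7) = -195/7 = -27.86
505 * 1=505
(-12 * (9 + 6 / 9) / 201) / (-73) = 116 / 14673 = 0.01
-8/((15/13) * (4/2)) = -52/15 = -3.47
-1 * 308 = -308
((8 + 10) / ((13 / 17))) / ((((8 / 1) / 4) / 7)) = 1071 / 13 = 82.38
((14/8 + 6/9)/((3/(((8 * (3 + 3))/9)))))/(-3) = -116/81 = -1.43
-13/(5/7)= -91/5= -18.20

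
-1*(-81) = 81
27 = 27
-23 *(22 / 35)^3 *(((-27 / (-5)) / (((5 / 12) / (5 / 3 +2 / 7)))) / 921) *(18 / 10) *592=-1925956403712 / 11517296875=-167.22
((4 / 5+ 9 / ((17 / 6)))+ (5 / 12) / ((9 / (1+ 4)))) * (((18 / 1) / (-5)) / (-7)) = 38629 / 17850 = 2.16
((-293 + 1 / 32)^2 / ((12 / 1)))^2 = 858306884765625 / 16777216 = 51159076.97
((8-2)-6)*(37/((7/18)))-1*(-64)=64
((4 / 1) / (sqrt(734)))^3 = 16 * sqrt(734) / 134689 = 0.00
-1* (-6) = 6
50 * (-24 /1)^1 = -1200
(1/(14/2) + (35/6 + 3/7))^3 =19465109/74088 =262.73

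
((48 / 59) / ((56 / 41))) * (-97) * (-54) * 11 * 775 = 10984871700 / 413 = 26597752.30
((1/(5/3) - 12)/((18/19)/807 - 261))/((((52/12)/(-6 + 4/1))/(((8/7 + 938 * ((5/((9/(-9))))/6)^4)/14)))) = -199758942431/305904853800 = -0.65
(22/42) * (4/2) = 22/21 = 1.05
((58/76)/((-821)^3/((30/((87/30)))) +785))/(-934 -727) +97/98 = 49126527119722487/49632986161763158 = 0.99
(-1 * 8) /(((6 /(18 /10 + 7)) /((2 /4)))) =-88 /15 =-5.87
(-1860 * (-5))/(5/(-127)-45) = -206.49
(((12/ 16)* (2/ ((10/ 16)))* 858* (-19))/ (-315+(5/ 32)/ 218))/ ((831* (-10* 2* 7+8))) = -3446144/ 3043447475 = -0.00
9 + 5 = 14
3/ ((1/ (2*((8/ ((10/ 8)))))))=38.40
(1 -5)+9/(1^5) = 5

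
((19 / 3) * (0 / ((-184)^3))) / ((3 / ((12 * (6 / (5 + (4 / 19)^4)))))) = 0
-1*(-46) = 46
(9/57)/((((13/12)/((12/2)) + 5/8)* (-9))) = -12/551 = -0.02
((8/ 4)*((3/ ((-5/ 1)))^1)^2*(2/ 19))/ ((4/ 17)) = 153/ 475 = 0.32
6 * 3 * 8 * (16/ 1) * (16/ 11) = 3351.27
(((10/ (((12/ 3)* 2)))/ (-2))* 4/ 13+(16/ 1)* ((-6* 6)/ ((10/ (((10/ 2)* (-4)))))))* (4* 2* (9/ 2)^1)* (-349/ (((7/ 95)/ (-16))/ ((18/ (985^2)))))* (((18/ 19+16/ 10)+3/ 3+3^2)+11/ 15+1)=14701000507776/ 17658095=832536.04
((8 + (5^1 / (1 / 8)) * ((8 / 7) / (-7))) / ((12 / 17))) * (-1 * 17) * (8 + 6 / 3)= -17340 / 49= -353.88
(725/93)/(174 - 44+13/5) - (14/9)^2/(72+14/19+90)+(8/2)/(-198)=111924470/4718578293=0.02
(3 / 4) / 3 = 1 / 4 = 0.25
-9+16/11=-83/11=-7.55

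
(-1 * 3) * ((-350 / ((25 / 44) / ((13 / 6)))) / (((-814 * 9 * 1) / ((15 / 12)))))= -455 / 666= -0.68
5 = 5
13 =13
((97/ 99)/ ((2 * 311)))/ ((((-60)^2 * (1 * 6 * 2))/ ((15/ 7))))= 0.00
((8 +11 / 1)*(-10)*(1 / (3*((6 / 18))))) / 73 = -190 / 73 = -2.60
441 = 441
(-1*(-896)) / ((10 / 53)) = 23744 / 5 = 4748.80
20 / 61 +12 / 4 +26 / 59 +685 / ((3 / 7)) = 17297894 / 10797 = 1602.10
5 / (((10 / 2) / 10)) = 10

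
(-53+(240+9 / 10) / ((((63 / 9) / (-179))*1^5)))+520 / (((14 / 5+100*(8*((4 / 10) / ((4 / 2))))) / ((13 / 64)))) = -1415954901 / 227920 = -6212.51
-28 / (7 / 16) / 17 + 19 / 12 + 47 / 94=-343 / 204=-1.68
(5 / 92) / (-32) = -5 / 2944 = -0.00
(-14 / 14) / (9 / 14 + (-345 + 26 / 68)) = 119 / 40933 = 0.00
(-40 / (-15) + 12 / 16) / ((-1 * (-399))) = 41 / 4788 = 0.01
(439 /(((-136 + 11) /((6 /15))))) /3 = -878 /1875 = -0.47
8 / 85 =0.09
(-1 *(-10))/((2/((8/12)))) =10/3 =3.33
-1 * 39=-39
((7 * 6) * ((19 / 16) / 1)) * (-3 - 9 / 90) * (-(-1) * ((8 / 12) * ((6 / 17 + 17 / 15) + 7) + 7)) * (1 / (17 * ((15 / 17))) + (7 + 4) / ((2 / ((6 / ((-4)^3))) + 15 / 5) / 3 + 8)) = -29982179759 / 2601000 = -11527.17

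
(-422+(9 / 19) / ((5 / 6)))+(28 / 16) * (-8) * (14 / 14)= -41366 / 95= -435.43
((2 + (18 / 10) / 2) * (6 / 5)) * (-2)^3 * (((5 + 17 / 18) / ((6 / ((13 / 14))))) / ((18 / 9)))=-40339 / 3150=-12.81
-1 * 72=-72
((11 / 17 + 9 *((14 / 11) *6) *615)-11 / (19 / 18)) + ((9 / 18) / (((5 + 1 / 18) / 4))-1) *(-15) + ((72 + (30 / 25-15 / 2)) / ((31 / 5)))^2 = 42378.86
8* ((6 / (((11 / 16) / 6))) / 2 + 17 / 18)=21484 / 99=217.01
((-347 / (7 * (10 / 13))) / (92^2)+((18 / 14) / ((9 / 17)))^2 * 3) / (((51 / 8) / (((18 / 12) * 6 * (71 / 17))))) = 15623827539 / 149823380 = 104.28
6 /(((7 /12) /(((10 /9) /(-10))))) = -8 /7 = -1.14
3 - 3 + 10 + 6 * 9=64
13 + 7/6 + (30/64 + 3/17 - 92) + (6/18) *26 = -111827/1632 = -68.52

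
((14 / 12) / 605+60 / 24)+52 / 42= 15839 / 4235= 3.74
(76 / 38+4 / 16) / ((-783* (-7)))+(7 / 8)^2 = 29857 / 38976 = 0.77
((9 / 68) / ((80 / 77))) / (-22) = -63 / 10880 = -0.01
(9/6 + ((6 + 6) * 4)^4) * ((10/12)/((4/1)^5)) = 17694725/4096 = 4320.00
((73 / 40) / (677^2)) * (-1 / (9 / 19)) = -1387 / 164998440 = -0.00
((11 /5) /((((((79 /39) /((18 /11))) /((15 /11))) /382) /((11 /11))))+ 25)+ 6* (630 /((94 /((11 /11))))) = 990.98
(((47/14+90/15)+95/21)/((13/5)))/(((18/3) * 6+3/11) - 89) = -6413/63336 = -0.10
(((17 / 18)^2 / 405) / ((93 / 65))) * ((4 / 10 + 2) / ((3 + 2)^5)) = 3757 / 3177984375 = 0.00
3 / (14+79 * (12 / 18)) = 9 / 200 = 0.04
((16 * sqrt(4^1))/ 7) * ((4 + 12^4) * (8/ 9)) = 5309440/ 63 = 84276.83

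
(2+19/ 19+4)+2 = 9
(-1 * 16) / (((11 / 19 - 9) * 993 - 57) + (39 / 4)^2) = 4864 / 2530509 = 0.00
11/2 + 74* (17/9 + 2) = 5279/18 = 293.28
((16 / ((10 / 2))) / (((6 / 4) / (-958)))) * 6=-61312 / 5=-12262.40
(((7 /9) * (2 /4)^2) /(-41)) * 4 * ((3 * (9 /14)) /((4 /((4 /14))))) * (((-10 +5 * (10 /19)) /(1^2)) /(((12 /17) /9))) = 765 /3116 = 0.25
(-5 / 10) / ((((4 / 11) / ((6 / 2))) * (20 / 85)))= -561 / 32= -17.53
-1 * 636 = -636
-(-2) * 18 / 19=36 / 19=1.89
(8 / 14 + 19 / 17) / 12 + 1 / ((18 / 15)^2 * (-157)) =22924 / 168147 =0.14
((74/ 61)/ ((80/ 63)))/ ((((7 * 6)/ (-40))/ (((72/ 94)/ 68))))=-999/ 97478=-0.01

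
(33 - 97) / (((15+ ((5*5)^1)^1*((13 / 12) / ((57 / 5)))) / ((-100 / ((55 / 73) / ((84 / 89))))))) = 1073737728 / 2327083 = 461.41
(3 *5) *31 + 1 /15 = 6976 /15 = 465.07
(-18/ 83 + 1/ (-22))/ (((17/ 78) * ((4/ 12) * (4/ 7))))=-392301/ 62084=-6.32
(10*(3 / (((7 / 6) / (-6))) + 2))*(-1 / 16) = 235 / 28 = 8.39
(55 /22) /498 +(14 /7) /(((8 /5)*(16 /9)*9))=0.08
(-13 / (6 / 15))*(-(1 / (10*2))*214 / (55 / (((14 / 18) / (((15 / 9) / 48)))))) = 38948 / 275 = 141.63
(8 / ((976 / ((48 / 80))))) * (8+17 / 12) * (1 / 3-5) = -0.22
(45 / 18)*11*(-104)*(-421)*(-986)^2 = 1170582315760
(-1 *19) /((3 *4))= -19 /12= -1.58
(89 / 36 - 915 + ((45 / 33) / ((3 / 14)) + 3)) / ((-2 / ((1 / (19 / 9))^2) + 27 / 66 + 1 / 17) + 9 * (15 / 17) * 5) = -54720909 / 1893994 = -28.89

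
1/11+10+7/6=743/66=11.26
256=256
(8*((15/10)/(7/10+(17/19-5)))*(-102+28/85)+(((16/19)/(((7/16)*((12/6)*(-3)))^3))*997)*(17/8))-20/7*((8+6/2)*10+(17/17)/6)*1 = -106667103866/1935373041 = -55.11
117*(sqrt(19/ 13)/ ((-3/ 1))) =-3*sqrt(247) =-47.15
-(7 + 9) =-16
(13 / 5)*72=936 / 5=187.20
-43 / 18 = -2.39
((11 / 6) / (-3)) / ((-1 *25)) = 11 / 450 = 0.02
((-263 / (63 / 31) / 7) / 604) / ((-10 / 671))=5470663 / 2663640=2.05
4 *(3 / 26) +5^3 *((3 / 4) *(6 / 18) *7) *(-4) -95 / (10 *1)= -22985 / 26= -884.04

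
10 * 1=10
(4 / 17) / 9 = 4 / 153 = 0.03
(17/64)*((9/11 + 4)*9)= 8109/704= 11.52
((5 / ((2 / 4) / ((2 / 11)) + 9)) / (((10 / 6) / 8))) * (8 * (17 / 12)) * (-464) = -504832 / 47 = -10741.11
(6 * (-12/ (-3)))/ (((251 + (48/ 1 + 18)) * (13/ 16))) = 384/ 4121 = 0.09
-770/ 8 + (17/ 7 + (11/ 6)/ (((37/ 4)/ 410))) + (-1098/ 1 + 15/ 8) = -6891587/ 6216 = -1108.69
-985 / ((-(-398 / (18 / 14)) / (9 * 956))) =-38137230 / 1393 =-27377.77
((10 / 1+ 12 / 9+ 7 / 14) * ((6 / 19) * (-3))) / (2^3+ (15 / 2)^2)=-852 / 4883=-0.17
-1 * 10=-10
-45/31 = -1.45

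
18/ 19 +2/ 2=37/ 19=1.95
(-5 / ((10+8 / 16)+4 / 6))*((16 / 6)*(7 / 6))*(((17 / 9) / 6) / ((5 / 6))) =-952 / 1809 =-0.53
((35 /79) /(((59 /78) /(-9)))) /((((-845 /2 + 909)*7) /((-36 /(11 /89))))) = 22492080 /49886683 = 0.45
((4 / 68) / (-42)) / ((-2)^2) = -1 / 2856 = -0.00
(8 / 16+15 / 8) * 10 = 95 / 4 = 23.75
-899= -899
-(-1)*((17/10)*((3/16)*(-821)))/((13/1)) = -41871/2080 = -20.13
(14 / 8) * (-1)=-7 / 4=-1.75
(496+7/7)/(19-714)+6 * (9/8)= 16777/2780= 6.03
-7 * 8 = -56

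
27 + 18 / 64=873 / 32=27.28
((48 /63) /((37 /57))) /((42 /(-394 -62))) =-23104 /1813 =-12.74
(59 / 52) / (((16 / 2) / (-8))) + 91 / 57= 1369 / 2964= 0.46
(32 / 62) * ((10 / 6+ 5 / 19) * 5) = 4.98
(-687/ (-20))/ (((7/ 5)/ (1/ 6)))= 229/ 56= 4.09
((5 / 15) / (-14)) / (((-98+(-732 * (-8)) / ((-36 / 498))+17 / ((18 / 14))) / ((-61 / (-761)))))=183 / 7775662090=0.00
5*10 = 50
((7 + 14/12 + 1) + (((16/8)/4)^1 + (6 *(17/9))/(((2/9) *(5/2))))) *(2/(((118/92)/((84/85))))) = 1161776/25075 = 46.33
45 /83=0.54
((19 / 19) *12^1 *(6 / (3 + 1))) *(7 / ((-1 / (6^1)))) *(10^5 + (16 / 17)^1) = -1285212096 / 17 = -75600711.53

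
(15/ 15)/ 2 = 1/ 2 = 0.50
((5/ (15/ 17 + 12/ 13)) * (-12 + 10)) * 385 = -121550/ 57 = -2132.46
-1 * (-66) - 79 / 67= 4343 / 67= 64.82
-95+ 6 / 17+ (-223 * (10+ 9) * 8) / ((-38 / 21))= 316835 / 17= 18637.35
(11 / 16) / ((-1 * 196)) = -11 / 3136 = -0.00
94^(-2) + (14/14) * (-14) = -123703/8836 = -14.00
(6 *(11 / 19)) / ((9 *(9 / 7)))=154 / 513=0.30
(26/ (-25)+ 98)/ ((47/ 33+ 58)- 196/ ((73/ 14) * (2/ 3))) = 5839416/ 183125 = 31.89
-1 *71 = -71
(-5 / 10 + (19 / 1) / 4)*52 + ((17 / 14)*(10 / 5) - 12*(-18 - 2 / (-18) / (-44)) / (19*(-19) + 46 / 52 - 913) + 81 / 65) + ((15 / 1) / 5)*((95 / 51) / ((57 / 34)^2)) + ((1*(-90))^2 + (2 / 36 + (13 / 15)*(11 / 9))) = 1415509664223001 / 169977938130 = 8327.61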